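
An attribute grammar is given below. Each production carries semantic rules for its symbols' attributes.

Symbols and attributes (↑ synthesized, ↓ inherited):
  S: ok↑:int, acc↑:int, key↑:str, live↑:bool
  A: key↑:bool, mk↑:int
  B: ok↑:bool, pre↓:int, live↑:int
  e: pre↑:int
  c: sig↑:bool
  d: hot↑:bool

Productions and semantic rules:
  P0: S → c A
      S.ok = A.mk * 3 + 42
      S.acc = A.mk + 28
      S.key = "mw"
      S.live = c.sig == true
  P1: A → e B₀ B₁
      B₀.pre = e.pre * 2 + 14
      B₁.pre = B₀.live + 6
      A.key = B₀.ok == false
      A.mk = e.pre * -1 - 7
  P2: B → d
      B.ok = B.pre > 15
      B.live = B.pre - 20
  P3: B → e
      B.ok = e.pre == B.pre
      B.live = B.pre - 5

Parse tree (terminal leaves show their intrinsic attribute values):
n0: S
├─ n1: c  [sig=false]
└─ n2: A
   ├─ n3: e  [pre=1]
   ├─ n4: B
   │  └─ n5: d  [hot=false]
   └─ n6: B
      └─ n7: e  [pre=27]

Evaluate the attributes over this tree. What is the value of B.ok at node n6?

1. n1.sig = false  [terminal]
2. n3.pre = 1  [terminal]
3. n4.pre = 16  [e.pre * 2 + 14]
4. n5.hot = false  [terminal]
5. n4.ok = true  [B.pre > 15]
6. n4.live = -4  [B.pre - 20]
7. n6.pre = 2  [B₀.live + 6]
8. n7.pre = 27  [terminal]
9. n6.ok = false  [e.pre == B.pre]
10. n6.live = -3  [B.pre - 5]
11. n2.key = false  [B₀.ok == false]
12. n2.mk = -8  [e.pre * -1 - 7]
13. n0.ok = 18  [A.mk * 3 + 42]
14. n0.acc = 20  [A.mk + 28]
15. n0.key = "mw"  ["mw"]
16. n0.live = false  [c.sig == true]

false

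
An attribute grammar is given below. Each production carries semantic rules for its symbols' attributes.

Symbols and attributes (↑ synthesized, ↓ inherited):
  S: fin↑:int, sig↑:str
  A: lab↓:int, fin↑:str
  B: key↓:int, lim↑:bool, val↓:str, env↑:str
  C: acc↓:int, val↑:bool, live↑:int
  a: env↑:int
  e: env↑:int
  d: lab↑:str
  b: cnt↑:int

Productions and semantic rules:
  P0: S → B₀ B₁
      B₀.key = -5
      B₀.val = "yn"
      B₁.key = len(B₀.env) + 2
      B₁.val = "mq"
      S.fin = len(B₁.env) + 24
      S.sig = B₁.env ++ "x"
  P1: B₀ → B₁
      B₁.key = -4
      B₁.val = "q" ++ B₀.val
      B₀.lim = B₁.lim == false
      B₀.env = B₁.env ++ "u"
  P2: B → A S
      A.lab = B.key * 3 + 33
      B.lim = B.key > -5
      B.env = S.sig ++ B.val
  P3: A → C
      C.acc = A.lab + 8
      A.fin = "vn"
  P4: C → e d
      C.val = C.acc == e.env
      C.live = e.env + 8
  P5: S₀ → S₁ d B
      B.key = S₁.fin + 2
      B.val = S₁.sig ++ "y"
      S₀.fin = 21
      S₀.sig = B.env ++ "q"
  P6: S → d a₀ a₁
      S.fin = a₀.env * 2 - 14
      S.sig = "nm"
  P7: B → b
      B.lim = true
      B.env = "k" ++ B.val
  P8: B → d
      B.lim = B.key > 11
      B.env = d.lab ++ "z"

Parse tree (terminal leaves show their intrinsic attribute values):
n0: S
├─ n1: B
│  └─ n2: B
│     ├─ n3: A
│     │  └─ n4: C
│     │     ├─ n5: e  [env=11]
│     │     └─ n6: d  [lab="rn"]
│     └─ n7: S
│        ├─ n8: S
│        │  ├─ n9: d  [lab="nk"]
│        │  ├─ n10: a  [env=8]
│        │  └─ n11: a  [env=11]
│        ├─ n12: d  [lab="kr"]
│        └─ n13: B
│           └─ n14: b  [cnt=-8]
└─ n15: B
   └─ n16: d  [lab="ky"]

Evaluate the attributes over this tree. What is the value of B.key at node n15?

1. n1.key = -5  [-5]
2. n1.val = "yn"  ["yn"]
3. n2.key = -4  [-4]
4. n2.val = "qyn"  ["q" ++ B₀.val]
5. n3.lab = 21  [B.key * 3 + 33]
6. n4.acc = 29  [A.lab + 8]
7. n5.env = 11  [terminal]
8. n6.lab = "rn"  [terminal]
9. n4.val = false  [C.acc == e.env]
10. n4.live = 19  [e.env + 8]
11. n3.fin = "vn"  ["vn"]
12. n9.lab = "nk"  [terminal]
13. n10.env = 8  [terminal]
14. n11.env = 11  [terminal]
15. n8.fin = 2  [a₀.env * 2 - 14]
16. n8.sig = "nm"  ["nm"]
17. n12.lab = "kr"  [terminal]
18. n13.key = 4  [S₁.fin + 2]
19. n13.val = "nmy"  [S₁.sig ++ "y"]
20. n14.cnt = -8  [terminal]
21. n13.lim = true  [true]
22. n13.env = "knmy"  ["k" ++ B.val]
23. n7.fin = 21  [21]
24. n7.sig = "knmyq"  [B.env ++ "q"]
25. n2.lim = true  [B.key > -5]
26. n2.env = "knmyqqyn"  [S.sig ++ B.val]
27. n1.lim = false  [B₁.lim == false]
28. n1.env = "knmyqqynu"  [B₁.env ++ "u"]
29. n15.key = 11  [len(B₀.env) + 2]
30. n15.val = "mq"  ["mq"]
31. n16.lab = "ky"  [terminal]
32. n15.lim = false  [B.key > 11]
33. n15.env = "kyz"  [d.lab ++ "z"]
34. n0.fin = 27  [len(B₁.env) + 24]
35. n0.sig = "kyzx"  [B₁.env ++ "x"]

11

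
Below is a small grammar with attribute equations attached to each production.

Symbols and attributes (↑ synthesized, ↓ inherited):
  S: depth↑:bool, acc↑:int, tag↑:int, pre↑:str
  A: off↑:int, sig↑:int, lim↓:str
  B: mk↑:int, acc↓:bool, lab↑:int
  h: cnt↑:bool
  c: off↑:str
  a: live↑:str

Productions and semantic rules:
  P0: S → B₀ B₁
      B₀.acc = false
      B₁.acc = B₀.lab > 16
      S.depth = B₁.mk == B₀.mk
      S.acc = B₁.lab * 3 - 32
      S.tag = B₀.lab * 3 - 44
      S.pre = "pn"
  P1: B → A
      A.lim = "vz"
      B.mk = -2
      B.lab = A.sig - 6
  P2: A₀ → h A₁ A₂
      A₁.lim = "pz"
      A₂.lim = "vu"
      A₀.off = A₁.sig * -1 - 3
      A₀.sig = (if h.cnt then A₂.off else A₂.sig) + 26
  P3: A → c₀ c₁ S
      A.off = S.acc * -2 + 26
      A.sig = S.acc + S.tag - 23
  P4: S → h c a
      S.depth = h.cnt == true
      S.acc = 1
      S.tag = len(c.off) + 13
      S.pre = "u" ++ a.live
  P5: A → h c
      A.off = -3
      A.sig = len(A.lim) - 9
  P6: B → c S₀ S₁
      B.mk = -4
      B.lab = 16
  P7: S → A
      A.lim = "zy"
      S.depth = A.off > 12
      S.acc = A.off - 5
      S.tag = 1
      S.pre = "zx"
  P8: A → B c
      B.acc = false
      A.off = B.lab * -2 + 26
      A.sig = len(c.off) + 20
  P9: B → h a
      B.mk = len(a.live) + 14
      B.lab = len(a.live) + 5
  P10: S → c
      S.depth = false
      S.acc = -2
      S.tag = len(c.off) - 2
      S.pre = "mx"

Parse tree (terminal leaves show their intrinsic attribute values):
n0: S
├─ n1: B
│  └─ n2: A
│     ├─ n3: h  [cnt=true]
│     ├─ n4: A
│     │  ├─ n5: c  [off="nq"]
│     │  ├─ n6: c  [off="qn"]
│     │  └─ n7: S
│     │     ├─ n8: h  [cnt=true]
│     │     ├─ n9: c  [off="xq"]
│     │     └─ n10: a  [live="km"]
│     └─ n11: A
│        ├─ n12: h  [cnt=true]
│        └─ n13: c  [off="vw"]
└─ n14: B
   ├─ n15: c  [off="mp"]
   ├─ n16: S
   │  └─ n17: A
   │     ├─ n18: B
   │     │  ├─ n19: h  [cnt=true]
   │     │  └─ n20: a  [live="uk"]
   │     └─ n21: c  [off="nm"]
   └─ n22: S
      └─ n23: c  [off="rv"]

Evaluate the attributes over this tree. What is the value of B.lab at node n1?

1. n1.acc = false  [false]
2. n2.lim = "vz"  ["vz"]
3. n3.cnt = true  [terminal]
4. n4.lim = "pz"  ["pz"]
5. n5.off = "nq"  [terminal]
6. n6.off = "qn"  [terminal]
7. n8.cnt = true  [terminal]
8. n9.off = "xq"  [terminal]
9. n10.live = "km"  [terminal]
10. n7.depth = true  [h.cnt == true]
11. n7.acc = 1  [1]
12. n7.tag = 15  [len(c.off) + 13]
13. n7.pre = "ukm"  ["u" ++ a.live]
14. n4.off = 24  [S.acc * -2 + 26]
15. n4.sig = -7  [S.acc + S.tag - 23]
16. n11.lim = "vu"  ["vu"]
17. n12.cnt = true  [terminal]
18. n13.off = "vw"  [terminal]
19. n11.off = -3  [-3]
20. n11.sig = -7  [len(A.lim) - 9]
21. n2.off = 4  [A₁.sig * -1 - 3]
22. n2.sig = 23  [(if h.cnt then A₂.off else A₂.sig) + 26]
23. n1.mk = -2  [-2]
24. n1.lab = 17  [A.sig - 6]
25. n14.acc = true  [B₀.lab > 16]
26. n15.off = "mp"  [terminal]
27. n17.lim = "zy"  ["zy"]
28. n18.acc = false  [false]
29. n19.cnt = true  [terminal]
30. n20.live = "uk"  [terminal]
31. n18.mk = 16  [len(a.live) + 14]
32. n18.lab = 7  [len(a.live) + 5]
33. n21.off = "nm"  [terminal]
34. n17.off = 12  [B.lab * -2 + 26]
35. n17.sig = 22  [len(c.off) + 20]
36. n16.depth = false  [A.off > 12]
37. n16.acc = 7  [A.off - 5]
38. n16.tag = 1  [1]
39. n16.pre = "zx"  ["zx"]
40. n23.off = "rv"  [terminal]
41. n22.depth = false  [false]
42. n22.acc = -2  [-2]
43. n22.tag = 0  [len(c.off) - 2]
44. n22.pre = "mx"  ["mx"]
45. n14.mk = -4  [-4]
46. n14.lab = 16  [16]
47. n0.depth = false  [B₁.mk == B₀.mk]
48. n0.acc = 16  [B₁.lab * 3 - 32]
49. n0.tag = 7  [B₀.lab * 3 - 44]
50. n0.pre = "pn"  ["pn"]

17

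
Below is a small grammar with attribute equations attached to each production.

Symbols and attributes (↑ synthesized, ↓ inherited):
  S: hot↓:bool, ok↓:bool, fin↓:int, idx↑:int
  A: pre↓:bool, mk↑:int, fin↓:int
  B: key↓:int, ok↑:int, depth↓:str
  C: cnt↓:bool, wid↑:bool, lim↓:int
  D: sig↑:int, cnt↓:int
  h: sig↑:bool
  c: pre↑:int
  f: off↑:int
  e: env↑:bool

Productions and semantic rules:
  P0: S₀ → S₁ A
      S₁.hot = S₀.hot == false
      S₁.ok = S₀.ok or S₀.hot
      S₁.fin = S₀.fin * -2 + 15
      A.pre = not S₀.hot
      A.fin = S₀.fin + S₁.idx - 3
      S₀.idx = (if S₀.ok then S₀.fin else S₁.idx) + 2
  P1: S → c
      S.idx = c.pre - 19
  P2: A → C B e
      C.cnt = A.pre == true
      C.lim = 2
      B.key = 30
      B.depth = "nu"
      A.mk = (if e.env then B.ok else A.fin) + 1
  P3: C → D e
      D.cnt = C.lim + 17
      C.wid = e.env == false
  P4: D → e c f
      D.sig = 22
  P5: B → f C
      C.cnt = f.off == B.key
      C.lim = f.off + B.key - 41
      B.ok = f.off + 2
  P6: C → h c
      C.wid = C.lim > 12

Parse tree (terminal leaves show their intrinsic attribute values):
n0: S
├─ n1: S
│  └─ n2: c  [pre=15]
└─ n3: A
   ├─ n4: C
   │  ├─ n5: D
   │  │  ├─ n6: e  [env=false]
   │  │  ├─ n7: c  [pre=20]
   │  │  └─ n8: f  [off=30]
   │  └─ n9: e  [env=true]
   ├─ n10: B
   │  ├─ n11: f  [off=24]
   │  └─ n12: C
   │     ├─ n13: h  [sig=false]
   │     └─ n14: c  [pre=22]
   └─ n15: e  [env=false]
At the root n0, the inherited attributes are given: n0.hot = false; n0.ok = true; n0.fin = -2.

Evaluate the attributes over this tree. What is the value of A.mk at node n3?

-8

1. n0.hot = false  [given at root]
2. n0.ok = true  [given at root]
3. n0.fin = -2  [given at root]
4. n1.hot = true  [S₀.hot == false]
5. n1.ok = true  [S₀.ok or S₀.hot]
6. n1.fin = 19  [S₀.fin * -2 + 15]
7. n2.pre = 15  [terminal]
8. n1.idx = -4  [c.pre - 19]
9. n3.pre = true  [not S₀.hot]
10. n3.fin = -9  [S₀.fin + S₁.idx - 3]
11. n4.cnt = true  [A.pre == true]
12. n4.lim = 2  [2]
13. n5.cnt = 19  [C.lim + 17]
14. n6.env = false  [terminal]
15. n7.pre = 20  [terminal]
16. n8.off = 30  [terminal]
17. n5.sig = 22  [22]
18. n9.env = true  [terminal]
19. n4.wid = false  [e.env == false]
20. n10.key = 30  [30]
21. n10.depth = "nu"  ["nu"]
22. n11.off = 24  [terminal]
23. n12.cnt = false  [f.off == B.key]
24. n12.lim = 13  [f.off + B.key - 41]
25. n13.sig = false  [terminal]
26. n14.pre = 22  [terminal]
27. n12.wid = true  [C.lim > 12]
28. n10.ok = 26  [f.off + 2]
29. n15.env = false  [terminal]
30. n3.mk = -8  [(if e.env then B.ok else A.fin) + 1]
31. n0.idx = 0  [(if S₀.ok then S₀.fin else S₁.idx) + 2]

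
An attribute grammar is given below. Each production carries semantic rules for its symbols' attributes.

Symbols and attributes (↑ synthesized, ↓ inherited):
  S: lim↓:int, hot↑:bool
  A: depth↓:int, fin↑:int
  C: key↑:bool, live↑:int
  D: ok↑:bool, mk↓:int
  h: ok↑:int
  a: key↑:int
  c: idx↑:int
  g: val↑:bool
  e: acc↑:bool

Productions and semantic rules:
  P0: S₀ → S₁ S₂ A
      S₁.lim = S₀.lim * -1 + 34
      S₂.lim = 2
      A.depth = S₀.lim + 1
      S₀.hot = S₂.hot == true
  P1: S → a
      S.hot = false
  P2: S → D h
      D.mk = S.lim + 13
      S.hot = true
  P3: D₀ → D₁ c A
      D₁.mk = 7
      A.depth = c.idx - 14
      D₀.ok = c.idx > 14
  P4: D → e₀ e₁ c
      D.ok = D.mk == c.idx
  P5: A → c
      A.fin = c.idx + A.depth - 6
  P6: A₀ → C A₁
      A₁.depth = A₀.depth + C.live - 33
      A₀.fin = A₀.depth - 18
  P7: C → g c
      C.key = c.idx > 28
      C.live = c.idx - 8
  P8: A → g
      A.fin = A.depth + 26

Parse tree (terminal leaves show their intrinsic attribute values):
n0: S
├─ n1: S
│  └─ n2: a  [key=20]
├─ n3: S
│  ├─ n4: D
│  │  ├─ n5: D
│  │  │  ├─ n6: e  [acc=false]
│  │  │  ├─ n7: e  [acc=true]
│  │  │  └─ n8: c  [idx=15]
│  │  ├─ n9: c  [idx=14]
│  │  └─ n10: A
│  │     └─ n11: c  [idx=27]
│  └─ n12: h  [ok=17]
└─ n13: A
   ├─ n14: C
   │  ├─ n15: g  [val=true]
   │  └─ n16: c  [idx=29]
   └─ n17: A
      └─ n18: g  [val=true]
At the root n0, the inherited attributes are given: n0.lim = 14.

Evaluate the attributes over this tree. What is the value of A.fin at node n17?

1. n0.lim = 14  [given at root]
2. n1.lim = 20  [S₀.lim * -1 + 34]
3. n2.key = 20  [terminal]
4. n1.hot = false  [false]
5. n3.lim = 2  [2]
6. n4.mk = 15  [S.lim + 13]
7. n5.mk = 7  [7]
8. n6.acc = false  [terminal]
9. n7.acc = true  [terminal]
10. n8.idx = 15  [terminal]
11. n5.ok = false  [D.mk == c.idx]
12. n9.idx = 14  [terminal]
13. n10.depth = 0  [c.idx - 14]
14. n11.idx = 27  [terminal]
15. n10.fin = 21  [c.idx + A.depth - 6]
16. n4.ok = false  [c.idx > 14]
17. n12.ok = 17  [terminal]
18. n3.hot = true  [true]
19. n13.depth = 15  [S₀.lim + 1]
20. n15.val = true  [terminal]
21. n16.idx = 29  [terminal]
22. n14.key = true  [c.idx > 28]
23. n14.live = 21  [c.idx - 8]
24. n17.depth = 3  [A₀.depth + C.live - 33]
25. n18.val = true  [terminal]
26. n17.fin = 29  [A.depth + 26]
27. n13.fin = -3  [A₀.depth - 18]
28. n0.hot = true  [S₂.hot == true]

29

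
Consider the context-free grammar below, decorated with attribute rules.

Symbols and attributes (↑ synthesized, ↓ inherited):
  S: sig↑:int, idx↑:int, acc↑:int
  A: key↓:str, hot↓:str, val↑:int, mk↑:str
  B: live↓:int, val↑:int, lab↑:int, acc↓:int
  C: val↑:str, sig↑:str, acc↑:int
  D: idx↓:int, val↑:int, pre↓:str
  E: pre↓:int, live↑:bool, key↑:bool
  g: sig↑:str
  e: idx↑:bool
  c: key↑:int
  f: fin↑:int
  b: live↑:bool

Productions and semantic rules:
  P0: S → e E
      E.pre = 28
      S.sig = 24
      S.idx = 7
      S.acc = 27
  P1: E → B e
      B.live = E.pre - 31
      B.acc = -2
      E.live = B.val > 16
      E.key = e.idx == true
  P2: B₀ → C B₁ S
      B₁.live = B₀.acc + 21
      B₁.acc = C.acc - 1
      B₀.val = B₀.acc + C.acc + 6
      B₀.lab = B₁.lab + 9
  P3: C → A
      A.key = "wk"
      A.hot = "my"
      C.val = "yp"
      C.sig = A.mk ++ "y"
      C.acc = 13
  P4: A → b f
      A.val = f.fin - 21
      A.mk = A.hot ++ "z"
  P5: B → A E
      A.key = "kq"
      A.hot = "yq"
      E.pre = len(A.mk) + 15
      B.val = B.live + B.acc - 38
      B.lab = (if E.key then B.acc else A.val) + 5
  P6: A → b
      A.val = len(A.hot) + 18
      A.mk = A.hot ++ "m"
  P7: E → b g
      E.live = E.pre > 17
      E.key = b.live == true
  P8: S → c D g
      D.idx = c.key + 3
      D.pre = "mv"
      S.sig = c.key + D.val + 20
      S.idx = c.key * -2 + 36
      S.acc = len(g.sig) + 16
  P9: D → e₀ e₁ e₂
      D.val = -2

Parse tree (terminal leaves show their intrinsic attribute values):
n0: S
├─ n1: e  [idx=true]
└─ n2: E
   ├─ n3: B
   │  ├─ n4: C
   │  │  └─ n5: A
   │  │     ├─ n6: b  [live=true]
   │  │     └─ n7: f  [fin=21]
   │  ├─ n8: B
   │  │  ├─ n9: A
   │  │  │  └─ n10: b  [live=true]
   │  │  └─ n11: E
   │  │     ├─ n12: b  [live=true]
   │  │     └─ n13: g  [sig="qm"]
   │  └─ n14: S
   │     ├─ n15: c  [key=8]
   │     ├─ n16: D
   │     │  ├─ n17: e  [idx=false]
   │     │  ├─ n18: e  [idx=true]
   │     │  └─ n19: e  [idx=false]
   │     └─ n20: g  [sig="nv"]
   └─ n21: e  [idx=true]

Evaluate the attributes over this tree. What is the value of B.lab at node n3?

1. n1.idx = true  [terminal]
2. n2.pre = 28  [28]
3. n3.live = -3  [E.pre - 31]
4. n3.acc = -2  [-2]
5. n5.key = "wk"  ["wk"]
6. n5.hot = "my"  ["my"]
7. n6.live = true  [terminal]
8. n7.fin = 21  [terminal]
9. n5.val = 0  [f.fin - 21]
10. n5.mk = "myz"  [A.hot ++ "z"]
11. n4.val = "yp"  ["yp"]
12. n4.sig = "myzy"  [A.mk ++ "y"]
13. n4.acc = 13  [13]
14. n8.live = 19  [B₀.acc + 21]
15. n8.acc = 12  [C.acc - 1]
16. n9.key = "kq"  ["kq"]
17. n9.hot = "yq"  ["yq"]
18. n10.live = true  [terminal]
19. n9.val = 20  [len(A.hot) + 18]
20. n9.mk = "yqm"  [A.hot ++ "m"]
21. n11.pre = 18  [len(A.mk) + 15]
22. n12.live = true  [terminal]
23. n13.sig = "qm"  [terminal]
24. n11.live = true  [E.pre > 17]
25. n11.key = true  [b.live == true]
26. n8.val = -7  [B.live + B.acc - 38]
27. n8.lab = 17  [(if E.key then B.acc else A.val) + 5]
28. n15.key = 8  [terminal]
29. n16.idx = 11  [c.key + 3]
30. n16.pre = "mv"  ["mv"]
31. n17.idx = false  [terminal]
32. n18.idx = true  [terminal]
33. n19.idx = false  [terminal]
34. n16.val = -2  [-2]
35. n20.sig = "nv"  [terminal]
36. n14.sig = 26  [c.key + D.val + 20]
37. n14.idx = 20  [c.key * -2 + 36]
38. n14.acc = 18  [len(g.sig) + 16]
39. n3.val = 17  [B₀.acc + C.acc + 6]
40. n3.lab = 26  [B₁.lab + 9]
41. n21.idx = true  [terminal]
42. n2.live = true  [B.val > 16]
43. n2.key = true  [e.idx == true]
44. n0.sig = 24  [24]
45. n0.idx = 7  [7]
46. n0.acc = 27  [27]

26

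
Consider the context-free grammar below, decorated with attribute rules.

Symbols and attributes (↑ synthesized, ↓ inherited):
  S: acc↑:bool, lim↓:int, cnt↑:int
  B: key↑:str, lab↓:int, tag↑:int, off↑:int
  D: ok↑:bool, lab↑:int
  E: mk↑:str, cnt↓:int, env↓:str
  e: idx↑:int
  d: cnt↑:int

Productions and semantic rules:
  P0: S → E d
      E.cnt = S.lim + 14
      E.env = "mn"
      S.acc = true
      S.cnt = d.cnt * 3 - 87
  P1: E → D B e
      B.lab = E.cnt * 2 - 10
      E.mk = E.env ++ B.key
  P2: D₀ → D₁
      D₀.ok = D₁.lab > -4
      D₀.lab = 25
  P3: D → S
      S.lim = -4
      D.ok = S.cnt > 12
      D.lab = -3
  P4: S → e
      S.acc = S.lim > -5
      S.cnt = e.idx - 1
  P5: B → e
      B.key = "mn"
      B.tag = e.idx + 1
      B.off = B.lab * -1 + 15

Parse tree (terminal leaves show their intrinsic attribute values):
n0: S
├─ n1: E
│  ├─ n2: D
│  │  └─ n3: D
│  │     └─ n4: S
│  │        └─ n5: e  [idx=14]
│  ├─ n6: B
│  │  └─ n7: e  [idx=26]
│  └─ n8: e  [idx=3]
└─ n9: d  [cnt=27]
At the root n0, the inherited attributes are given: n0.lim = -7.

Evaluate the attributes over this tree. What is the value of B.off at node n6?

11

1. n0.lim = -7  [given at root]
2. n1.cnt = 7  [S.lim + 14]
3. n1.env = "mn"  ["mn"]
4. n4.lim = -4  [-4]
5. n5.idx = 14  [terminal]
6. n4.acc = true  [S.lim > -5]
7. n4.cnt = 13  [e.idx - 1]
8. n3.ok = true  [S.cnt > 12]
9. n3.lab = -3  [-3]
10. n2.ok = true  [D₁.lab > -4]
11. n2.lab = 25  [25]
12. n6.lab = 4  [E.cnt * 2 - 10]
13. n7.idx = 26  [terminal]
14. n6.key = "mn"  ["mn"]
15. n6.tag = 27  [e.idx + 1]
16. n6.off = 11  [B.lab * -1 + 15]
17. n8.idx = 3  [terminal]
18. n1.mk = "mnmn"  [E.env ++ B.key]
19. n9.cnt = 27  [terminal]
20. n0.acc = true  [true]
21. n0.cnt = -6  [d.cnt * 3 - 87]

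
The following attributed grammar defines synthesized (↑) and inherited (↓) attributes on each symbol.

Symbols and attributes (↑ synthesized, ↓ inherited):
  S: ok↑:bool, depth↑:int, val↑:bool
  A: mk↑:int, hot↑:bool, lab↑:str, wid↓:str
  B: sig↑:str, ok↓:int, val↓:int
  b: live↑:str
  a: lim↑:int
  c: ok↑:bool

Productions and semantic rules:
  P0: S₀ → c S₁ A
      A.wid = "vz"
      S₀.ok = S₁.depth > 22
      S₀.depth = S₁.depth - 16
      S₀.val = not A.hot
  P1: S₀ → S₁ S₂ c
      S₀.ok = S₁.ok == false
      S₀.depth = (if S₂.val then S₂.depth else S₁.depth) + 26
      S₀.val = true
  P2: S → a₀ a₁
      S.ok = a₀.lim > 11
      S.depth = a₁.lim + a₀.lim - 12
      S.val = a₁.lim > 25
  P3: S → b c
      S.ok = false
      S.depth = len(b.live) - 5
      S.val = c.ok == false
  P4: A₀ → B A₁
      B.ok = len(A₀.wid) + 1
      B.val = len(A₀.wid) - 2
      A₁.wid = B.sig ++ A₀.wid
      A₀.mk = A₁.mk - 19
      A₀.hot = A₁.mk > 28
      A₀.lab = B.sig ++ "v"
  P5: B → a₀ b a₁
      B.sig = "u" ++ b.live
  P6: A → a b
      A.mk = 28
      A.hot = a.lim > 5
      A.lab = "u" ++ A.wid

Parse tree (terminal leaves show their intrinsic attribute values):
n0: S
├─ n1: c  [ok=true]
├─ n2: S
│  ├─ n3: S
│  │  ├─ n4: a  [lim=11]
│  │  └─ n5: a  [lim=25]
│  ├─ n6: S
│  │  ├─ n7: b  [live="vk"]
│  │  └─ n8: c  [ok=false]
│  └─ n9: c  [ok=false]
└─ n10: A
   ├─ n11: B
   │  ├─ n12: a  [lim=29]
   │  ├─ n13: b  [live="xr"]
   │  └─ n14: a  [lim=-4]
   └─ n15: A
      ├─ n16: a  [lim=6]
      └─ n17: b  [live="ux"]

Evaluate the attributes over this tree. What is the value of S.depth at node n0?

1. n1.ok = true  [terminal]
2. n4.lim = 11  [terminal]
3. n5.lim = 25  [terminal]
4. n3.ok = false  [a₀.lim > 11]
5. n3.depth = 24  [a₁.lim + a₀.lim - 12]
6. n3.val = false  [a₁.lim > 25]
7. n7.live = "vk"  [terminal]
8. n8.ok = false  [terminal]
9. n6.ok = false  [false]
10. n6.depth = -3  [len(b.live) - 5]
11. n6.val = true  [c.ok == false]
12. n9.ok = false  [terminal]
13. n2.ok = true  [S₁.ok == false]
14. n2.depth = 23  [(if S₂.val then S₂.depth else S₁.depth) + 26]
15. n2.val = true  [true]
16. n10.wid = "vz"  ["vz"]
17. n11.ok = 3  [len(A₀.wid) + 1]
18. n11.val = 0  [len(A₀.wid) - 2]
19. n12.lim = 29  [terminal]
20. n13.live = "xr"  [terminal]
21. n14.lim = -4  [terminal]
22. n11.sig = "uxr"  ["u" ++ b.live]
23. n15.wid = "uxrvz"  [B.sig ++ A₀.wid]
24. n16.lim = 6  [terminal]
25. n17.live = "ux"  [terminal]
26. n15.mk = 28  [28]
27. n15.hot = true  [a.lim > 5]
28. n15.lab = "uuxrvz"  ["u" ++ A.wid]
29. n10.mk = 9  [A₁.mk - 19]
30. n10.hot = false  [A₁.mk > 28]
31. n10.lab = "uxrv"  [B.sig ++ "v"]
32. n0.ok = true  [S₁.depth > 22]
33. n0.depth = 7  [S₁.depth - 16]
34. n0.val = true  [not A.hot]

7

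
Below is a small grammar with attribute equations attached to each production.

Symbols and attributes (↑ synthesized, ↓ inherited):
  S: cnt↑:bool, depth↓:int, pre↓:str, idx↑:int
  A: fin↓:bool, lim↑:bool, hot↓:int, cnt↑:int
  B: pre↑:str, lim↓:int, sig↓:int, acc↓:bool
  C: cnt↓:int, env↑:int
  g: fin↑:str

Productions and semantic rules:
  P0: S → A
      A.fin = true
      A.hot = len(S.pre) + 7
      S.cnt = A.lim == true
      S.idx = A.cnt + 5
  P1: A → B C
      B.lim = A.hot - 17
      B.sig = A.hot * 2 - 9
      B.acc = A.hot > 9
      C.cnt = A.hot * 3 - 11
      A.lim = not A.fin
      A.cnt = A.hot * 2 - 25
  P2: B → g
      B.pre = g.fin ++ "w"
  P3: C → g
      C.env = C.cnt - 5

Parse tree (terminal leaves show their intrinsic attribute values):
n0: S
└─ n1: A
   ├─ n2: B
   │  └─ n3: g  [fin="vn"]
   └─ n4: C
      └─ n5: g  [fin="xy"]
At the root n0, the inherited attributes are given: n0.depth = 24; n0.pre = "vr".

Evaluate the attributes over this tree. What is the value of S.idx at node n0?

-2

1. n0.depth = 24  [given at root]
2. n0.pre = "vr"  [given at root]
3. n1.fin = true  [true]
4. n1.hot = 9  [len(S.pre) + 7]
5. n2.lim = -8  [A.hot - 17]
6. n2.sig = 9  [A.hot * 2 - 9]
7. n2.acc = false  [A.hot > 9]
8. n3.fin = "vn"  [terminal]
9. n2.pre = "vnw"  [g.fin ++ "w"]
10. n4.cnt = 16  [A.hot * 3 - 11]
11. n5.fin = "xy"  [terminal]
12. n4.env = 11  [C.cnt - 5]
13. n1.lim = false  [not A.fin]
14. n1.cnt = -7  [A.hot * 2 - 25]
15. n0.cnt = false  [A.lim == true]
16. n0.idx = -2  [A.cnt + 5]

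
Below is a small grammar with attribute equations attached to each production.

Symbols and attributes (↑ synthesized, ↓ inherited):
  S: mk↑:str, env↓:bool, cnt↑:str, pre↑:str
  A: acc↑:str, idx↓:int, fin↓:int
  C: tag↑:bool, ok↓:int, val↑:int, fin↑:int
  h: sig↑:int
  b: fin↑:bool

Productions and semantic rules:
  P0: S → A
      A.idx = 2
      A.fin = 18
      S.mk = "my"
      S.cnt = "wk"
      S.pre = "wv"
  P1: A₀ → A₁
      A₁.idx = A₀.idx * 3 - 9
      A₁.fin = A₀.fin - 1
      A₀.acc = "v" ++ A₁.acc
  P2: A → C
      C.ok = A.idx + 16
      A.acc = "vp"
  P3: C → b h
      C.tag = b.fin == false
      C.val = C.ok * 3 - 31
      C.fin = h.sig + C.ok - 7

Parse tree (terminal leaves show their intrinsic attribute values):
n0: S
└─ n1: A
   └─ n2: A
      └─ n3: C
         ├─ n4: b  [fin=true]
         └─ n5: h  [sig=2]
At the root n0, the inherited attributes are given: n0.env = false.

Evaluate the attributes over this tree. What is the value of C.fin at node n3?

8

1. n0.env = false  [given at root]
2. n1.idx = 2  [2]
3. n1.fin = 18  [18]
4. n2.idx = -3  [A₀.idx * 3 - 9]
5. n2.fin = 17  [A₀.fin - 1]
6. n3.ok = 13  [A.idx + 16]
7. n4.fin = true  [terminal]
8. n5.sig = 2  [terminal]
9. n3.tag = false  [b.fin == false]
10. n3.val = 8  [C.ok * 3 - 31]
11. n3.fin = 8  [h.sig + C.ok - 7]
12. n2.acc = "vp"  ["vp"]
13. n1.acc = "vvp"  ["v" ++ A₁.acc]
14. n0.mk = "my"  ["my"]
15. n0.cnt = "wk"  ["wk"]
16. n0.pre = "wv"  ["wv"]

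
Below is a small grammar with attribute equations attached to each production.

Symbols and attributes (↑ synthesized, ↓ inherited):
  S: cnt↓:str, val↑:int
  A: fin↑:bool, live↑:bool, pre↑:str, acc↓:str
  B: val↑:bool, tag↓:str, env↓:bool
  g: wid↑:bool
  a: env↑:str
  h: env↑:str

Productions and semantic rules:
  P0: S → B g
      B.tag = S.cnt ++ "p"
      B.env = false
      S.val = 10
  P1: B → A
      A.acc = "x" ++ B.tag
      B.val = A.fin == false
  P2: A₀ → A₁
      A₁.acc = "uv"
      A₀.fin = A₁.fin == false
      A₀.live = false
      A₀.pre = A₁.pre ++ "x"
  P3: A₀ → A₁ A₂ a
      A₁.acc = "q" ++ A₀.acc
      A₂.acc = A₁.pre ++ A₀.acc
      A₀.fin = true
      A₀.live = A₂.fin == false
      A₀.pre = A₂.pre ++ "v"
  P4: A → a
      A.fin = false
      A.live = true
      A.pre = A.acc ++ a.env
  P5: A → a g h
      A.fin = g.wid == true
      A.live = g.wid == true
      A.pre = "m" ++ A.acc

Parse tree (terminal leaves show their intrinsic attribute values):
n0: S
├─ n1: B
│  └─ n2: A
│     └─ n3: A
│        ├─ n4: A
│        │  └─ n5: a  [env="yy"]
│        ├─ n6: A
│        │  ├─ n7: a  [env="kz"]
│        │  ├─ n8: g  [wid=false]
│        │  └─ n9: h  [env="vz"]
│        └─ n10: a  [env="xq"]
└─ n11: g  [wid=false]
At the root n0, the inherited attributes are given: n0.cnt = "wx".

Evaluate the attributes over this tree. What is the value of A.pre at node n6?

1. n0.cnt = "wx"  [given at root]
2. n1.tag = "wxp"  [S.cnt ++ "p"]
3. n1.env = false  [false]
4. n2.acc = "xwxp"  ["x" ++ B.tag]
5. n3.acc = "uv"  ["uv"]
6. n4.acc = "quv"  ["q" ++ A₀.acc]
7. n5.env = "yy"  [terminal]
8. n4.fin = false  [false]
9. n4.live = true  [true]
10. n4.pre = "quvyy"  [A.acc ++ a.env]
11. n6.acc = "quvyyuv"  [A₁.pre ++ A₀.acc]
12. n7.env = "kz"  [terminal]
13. n8.wid = false  [terminal]
14. n9.env = "vz"  [terminal]
15. n6.fin = false  [g.wid == true]
16. n6.live = false  [g.wid == true]
17. n6.pre = "mquvyyuv"  ["m" ++ A.acc]
18. n10.env = "xq"  [terminal]
19. n3.fin = true  [true]
20. n3.live = true  [A₂.fin == false]
21. n3.pre = "mquvyyuvv"  [A₂.pre ++ "v"]
22. n2.fin = false  [A₁.fin == false]
23. n2.live = false  [false]
24. n2.pre = "mquvyyuvvx"  [A₁.pre ++ "x"]
25. n1.val = true  [A.fin == false]
26. n11.wid = false  [terminal]
27. n0.val = 10  [10]

"mquvyyuv"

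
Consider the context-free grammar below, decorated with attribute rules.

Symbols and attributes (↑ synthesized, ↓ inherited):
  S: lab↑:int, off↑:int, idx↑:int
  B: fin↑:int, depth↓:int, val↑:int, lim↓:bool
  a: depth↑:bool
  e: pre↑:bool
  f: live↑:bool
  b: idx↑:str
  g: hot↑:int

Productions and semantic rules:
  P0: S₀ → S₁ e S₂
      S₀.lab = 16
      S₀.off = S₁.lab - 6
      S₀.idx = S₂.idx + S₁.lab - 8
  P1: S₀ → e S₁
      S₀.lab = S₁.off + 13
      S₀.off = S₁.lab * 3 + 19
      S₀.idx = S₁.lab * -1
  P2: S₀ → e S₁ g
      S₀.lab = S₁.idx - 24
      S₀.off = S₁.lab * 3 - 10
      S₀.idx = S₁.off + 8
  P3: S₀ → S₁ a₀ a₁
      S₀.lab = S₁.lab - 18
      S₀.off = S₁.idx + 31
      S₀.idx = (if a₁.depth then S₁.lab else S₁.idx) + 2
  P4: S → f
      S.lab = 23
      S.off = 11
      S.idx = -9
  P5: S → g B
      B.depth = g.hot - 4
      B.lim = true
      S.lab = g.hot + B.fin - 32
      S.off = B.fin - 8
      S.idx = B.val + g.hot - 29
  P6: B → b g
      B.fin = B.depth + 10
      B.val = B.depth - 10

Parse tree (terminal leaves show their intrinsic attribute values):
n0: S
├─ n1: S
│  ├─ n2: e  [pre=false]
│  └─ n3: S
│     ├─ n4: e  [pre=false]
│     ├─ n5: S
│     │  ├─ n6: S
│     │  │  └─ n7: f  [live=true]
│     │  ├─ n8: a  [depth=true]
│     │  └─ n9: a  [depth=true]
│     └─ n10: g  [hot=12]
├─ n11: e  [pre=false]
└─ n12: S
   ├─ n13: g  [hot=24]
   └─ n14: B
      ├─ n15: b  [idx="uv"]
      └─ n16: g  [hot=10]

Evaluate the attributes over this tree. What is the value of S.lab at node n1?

18

1. n2.pre = false  [terminal]
2. n4.pre = false  [terminal]
3. n7.live = true  [terminal]
4. n6.lab = 23  [23]
5. n6.off = 11  [11]
6. n6.idx = -9  [-9]
7. n8.depth = true  [terminal]
8. n9.depth = true  [terminal]
9. n5.lab = 5  [S₁.lab - 18]
10. n5.off = 22  [S₁.idx + 31]
11. n5.idx = 25  [(if a₁.depth then S₁.lab else S₁.idx) + 2]
12. n10.hot = 12  [terminal]
13. n3.lab = 1  [S₁.idx - 24]
14. n3.off = 5  [S₁.lab * 3 - 10]
15. n3.idx = 30  [S₁.off + 8]
16. n1.lab = 18  [S₁.off + 13]
17. n1.off = 22  [S₁.lab * 3 + 19]
18. n1.idx = -1  [S₁.lab * -1]
19. n11.pre = false  [terminal]
20. n13.hot = 24  [terminal]
21. n14.depth = 20  [g.hot - 4]
22. n14.lim = true  [true]
23. n15.idx = "uv"  [terminal]
24. n16.hot = 10  [terminal]
25. n14.fin = 30  [B.depth + 10]
26. n14.val = 10  [B.depth - 10]
27. n12.lab = 22  [g.hot + B.fin - 32]
28. n12.off = 22  [B.fin - 8]
29. n12.idx = 5  [B.val + g.hot - 29]
30. n0.lab = 16  [16]
31. n0.off = 12  [S₁.lab - 6]
32. n0.idx = 15  [S₂.idx + S₁.lab - 8]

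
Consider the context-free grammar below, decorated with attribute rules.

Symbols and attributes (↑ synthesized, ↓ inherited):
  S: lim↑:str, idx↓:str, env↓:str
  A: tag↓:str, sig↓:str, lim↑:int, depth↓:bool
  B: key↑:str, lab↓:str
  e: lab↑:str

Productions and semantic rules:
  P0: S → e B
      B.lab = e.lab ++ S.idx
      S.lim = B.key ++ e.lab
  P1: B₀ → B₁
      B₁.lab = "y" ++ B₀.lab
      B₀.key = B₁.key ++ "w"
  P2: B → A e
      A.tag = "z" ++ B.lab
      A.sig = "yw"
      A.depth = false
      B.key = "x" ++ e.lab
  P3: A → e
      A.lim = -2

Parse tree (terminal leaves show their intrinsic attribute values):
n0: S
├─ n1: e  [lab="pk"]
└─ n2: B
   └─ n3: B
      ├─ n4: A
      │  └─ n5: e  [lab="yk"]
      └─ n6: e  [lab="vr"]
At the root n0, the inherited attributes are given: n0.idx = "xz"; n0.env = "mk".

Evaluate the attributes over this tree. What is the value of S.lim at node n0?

"xvrwpk"

1. n0.idx = "xz"  [given at root]
2. n0.env = "mk"  [given at root]
3. n1.lab = "pk"  [terminal]
4. n2.lab = "pkxz"  [e.lab ++ S.idx]
5. n3.lab = "ypkxz"  ["y" ++ B₀.lab]
6. n4.tag = "zypkxz"  ["z" ++ B.lab]
7. n4.sig = "yw"  ["yw"]
8. n4.depth = false  [false]
9. n5.lab = "yk"  [terminal]
10. n4.lim = -2  [-2]
11. n6.lab = "vr"  [terminal]
12. n3.key = "xvr"  ["x" ++ e.lab]
13. n2.key = "xvrw"  [B₁.key ++ "w"]
14. n0.lim = "xvrwpk"  [B.key ++ e.lab]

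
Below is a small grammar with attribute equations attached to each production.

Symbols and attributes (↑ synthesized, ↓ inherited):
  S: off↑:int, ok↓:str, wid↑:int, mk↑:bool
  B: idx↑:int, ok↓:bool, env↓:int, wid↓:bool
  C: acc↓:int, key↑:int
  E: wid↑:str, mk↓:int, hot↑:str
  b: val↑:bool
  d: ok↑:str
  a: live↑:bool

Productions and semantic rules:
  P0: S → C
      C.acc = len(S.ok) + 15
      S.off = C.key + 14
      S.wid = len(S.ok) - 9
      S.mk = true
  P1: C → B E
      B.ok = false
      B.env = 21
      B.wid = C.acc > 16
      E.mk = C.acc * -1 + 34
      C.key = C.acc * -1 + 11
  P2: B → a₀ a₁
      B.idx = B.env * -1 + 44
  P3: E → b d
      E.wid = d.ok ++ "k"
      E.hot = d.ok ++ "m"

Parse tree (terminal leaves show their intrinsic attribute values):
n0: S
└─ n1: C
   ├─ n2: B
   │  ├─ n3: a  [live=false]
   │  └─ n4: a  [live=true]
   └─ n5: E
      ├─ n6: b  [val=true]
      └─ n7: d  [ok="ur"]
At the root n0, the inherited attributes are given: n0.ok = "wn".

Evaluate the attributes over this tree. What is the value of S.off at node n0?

8

1. n0.ok = "wn"  [given at root]
2. n1.acc = 17  [len(S.ok) + 15]
3. n2.ok = false  [false]
4. n2.env = 21  [21]
5. n2.wid = true  [C.acc > 16]
6. n3.live = false  [terminal]
7. n4.live = true  [terminal]
8. n2.idx = 23  [B.env * -1 + 44]
9. n5.mk = 17  [C.acc * -1 + 34]
10. n6.val = true  [terminal]
11. n7.ok = "ur"  [terminal]
12. n5.wid = "urk"  [d.ok ++ "k"]
13. n5.hot = "urm"  [d.ok ++ "m"]
14. n1.key = -6  [C.acc * -1 + 11]
15. n0.off = 8  [C.key + 14]
16. n0.wid = -7  [len(S.ok) - 9]
17. n0.mk = true  [true]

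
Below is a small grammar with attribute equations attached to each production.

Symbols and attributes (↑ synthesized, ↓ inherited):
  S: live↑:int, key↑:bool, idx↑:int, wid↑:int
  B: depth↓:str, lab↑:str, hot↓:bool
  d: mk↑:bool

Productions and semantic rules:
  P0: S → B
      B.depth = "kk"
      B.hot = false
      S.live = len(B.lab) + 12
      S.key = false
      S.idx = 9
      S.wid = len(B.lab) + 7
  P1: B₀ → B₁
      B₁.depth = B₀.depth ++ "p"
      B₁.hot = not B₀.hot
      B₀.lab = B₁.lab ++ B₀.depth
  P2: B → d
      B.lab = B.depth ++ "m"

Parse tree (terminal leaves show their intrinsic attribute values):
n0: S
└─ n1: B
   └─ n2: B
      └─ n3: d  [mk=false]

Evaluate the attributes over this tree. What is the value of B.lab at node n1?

"kkpmkk"

1. n1.depth = "kk"  ["kk"]
2. n1.hot = false  [false]
3. n2.depth = "kkp"  [B₀.depth ++ "p"]
4. n2.hot = true  [not B₀.hot]
5. n3.mk = false  [terminal]
6. n2.lab = "kkpm"  [B.depth ++ "m"]
7. n1.lab = "kkpmkk"  [B₁.lab ++ B₀.depth]
8. n0.live = 18  [len(B.lab) + 12]
9. n0.key = false  [false]
10. n0.idx = 9  [9]
11. n0.wid = 13  [len(B.lab) + 7]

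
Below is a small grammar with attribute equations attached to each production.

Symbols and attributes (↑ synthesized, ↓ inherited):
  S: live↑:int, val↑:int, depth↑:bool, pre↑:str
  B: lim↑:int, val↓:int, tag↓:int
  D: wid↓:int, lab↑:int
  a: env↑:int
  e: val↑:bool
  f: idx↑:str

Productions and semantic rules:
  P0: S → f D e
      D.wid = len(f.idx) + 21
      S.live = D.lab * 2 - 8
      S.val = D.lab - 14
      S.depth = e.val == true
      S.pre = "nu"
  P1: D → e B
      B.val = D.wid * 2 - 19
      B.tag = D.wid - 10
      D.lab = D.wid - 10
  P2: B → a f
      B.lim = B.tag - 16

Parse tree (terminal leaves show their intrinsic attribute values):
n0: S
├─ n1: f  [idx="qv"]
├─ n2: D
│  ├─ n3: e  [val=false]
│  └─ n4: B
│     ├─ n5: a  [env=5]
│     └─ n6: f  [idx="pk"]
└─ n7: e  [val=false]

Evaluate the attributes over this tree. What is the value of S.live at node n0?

18

1. n1.idx = "qv"  [terminal]
2. n2.wid = 23  [len(f.idx) + 21]
3. n3.val = false  [terminal]
4. n4.val = 27  [D.wid * 2 - 19]
5. n4.tag = 13  [D.wid - 10]
6. n5.env = 5  [terminal]
7. n6.idx = "pk"  [terminal]
8. n4.lim = -3  [B.tag - 16]
9. n2.lab = 13  [D.wid - 10]
10. n7.val = false  [terminal]
11. n0.live = 18  [D.lab * 2 - 8]
12. n0.val = -1  [D.lab - 14]
13. n0.depth = false  [e.val == true]
14. n0.pre = "nu"  ["nu"]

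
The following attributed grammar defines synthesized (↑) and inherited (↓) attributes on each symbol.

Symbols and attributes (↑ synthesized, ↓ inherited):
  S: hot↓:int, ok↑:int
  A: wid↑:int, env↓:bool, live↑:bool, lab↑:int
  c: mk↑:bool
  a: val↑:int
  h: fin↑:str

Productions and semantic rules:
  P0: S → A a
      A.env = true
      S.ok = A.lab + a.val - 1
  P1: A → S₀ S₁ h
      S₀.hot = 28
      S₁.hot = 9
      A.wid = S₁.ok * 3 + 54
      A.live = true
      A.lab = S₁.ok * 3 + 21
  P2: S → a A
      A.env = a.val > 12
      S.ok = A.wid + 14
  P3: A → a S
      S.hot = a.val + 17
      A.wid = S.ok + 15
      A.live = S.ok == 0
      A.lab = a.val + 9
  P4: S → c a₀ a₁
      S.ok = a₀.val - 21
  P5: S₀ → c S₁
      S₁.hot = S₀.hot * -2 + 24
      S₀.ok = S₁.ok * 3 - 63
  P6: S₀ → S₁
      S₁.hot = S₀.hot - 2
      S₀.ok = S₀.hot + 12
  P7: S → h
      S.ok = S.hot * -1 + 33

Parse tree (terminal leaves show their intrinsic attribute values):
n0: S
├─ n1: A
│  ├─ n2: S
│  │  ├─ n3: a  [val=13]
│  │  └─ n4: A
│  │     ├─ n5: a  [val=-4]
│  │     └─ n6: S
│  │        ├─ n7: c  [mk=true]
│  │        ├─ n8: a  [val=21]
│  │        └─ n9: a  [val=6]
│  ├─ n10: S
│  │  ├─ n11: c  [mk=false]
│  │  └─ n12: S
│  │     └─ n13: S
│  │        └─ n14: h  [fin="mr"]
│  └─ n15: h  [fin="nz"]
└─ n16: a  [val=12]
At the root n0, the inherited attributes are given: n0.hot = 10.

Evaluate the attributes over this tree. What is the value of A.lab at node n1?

-6

1. n0.hot = 10  [given at root]
2. n1.env = true  [true]
3. n2.hot = 28  [28]
4. n3.val = 13  [terminal]
5. n4.env = true  [a.val > 12]
6. n5.val = -4  [terminal]
7. n6.hot = 13  [a.val + 17]
8. n7.mk = true  [terminal]
9. n8.val = 21  [terminal]
10. n9.val = 6  [terminal]
11. n6.ok = 0  [a₀.val - 21]
12. n4.wid = 15  [S.ok + 15]
13. n4.live = true  [S.ok == 0]
14. n4.lab = 5  [a.val + 9]
15. n2.ok = 29  [A.wid + 14]
16. n10.hot = 9  [9]
17. n11.mk = false  [terminal]
18. n12.hot = 6  [S₀.hot * -2 + 24]
19. n13.hot = 4  [S₀.hot - 2]
20. n14.fin = "mr"  [terminal]
21. n13.ok = 29  [S.hot * -1 + 33]
22. n12.ok = 18  [S₀.hot + 12]
23. n10.ok = -9  [S₁.ok * 3 - 63]
24. n15.fin = "nz"  [terminal]
25. n1.wid = 27  [S₁.ok * 3 + 54]
26. n1.live = true  [true]
27. n1.lab = -6  [S₁.ok * 3 + 21]
28. n16.val = 12  [terminal]
29. n0.ok = 5  [A.lab + a.val - 1]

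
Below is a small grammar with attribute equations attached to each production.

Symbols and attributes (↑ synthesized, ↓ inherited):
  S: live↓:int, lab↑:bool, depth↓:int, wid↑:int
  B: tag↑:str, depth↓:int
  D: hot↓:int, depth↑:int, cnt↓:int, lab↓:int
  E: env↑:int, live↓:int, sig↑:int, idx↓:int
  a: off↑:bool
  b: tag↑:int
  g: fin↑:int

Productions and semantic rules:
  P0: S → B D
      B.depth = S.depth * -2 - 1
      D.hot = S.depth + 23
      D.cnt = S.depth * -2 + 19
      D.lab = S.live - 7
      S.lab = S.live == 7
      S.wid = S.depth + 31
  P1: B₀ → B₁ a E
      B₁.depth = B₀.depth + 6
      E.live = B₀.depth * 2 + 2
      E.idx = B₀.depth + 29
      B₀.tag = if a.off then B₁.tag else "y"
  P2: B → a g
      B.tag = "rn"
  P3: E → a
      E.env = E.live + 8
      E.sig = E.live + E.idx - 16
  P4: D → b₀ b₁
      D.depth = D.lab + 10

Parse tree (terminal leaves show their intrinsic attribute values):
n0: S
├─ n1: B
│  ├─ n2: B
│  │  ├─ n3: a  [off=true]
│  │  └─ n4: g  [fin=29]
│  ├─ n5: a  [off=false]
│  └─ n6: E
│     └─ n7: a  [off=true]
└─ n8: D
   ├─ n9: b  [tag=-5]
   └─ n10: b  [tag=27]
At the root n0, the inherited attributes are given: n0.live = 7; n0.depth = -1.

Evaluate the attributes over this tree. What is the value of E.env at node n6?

1. n0.live = 7  [given at root]
2. n0.depth = -1  [given at root]
3. n1.depth = 1  [S.depth * -2 - 1]
4. n2.depth = 7  [B₀.depth + 6]
5. n3.off = true  [terminal]
6. n4.fin = 29  [terminal]
7. n2.tag = "rn"  ["rn"]
8. n5.off = false  [terminal]
9. n6.live = 4  [B₀.depth * 2 + 2]
10. n6.idx = 30  [B₀.depth + 29]
11. n7.off = true  [terminal]
12. n6.env = 12  [E.live + 8]
13. n6.sig = 18  [E.live + E.idx - 16]
14. n1.tag = "y"  [if a.off then B₁.tag else "y"]
15. n8.hot = 22  [S.depth + 23]
16. n8.cnt = 21  [S.depth * -2 + 19]
17. n8.lab = 0  [S.live - 7]
18. n9.tag = -5  [terminal]
19. n10.tag = 27  [terminal]
20. n8.depth = 10  [D.lab + 10]
21. n0.lab = true  [S.live == 7]
22. n0.wid = 30  [S.depth + 31]

12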